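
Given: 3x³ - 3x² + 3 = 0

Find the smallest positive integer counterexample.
Testing positive integers:
x = 1: LHS = 3·1³ - 3·1² + 3 = 3; 3 = 0 — FAILS  ← smallest positive counterexample

Answer: x = 1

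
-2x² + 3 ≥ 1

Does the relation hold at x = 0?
x = 0: LHS = -2·0² + 3 = 3; 3 ≥ 1 — holds

The relation is satisfied at x = 0.

Answer: Yes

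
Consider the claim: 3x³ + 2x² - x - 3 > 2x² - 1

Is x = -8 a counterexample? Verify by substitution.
Substitute x = -8 into the relation:
x = -8: LHS = 3·(-8)³ + 2·(-8)² - (-8) - 3 = -1403, RHS = 2·(-8)² - 1 = 127; -1403 > 127 — FAILS

Since the claim fails at x = -8, this value is a counterexample.

Answer: Yes, x = -8 is a counterexample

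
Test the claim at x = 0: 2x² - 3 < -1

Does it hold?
x = 0: LHS = 2·0² - 3 = -3; -3 < -1 — holds

The relation is satisfied at x = 0.

Answer: Yes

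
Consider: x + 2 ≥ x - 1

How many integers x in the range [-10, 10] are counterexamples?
Over all integers in [-10, 10], LHS − RHS is smallest at x = 0, where it equals 3:
x = 0: LHS = 0 + 2 = 2, RHS = 0 - 1 = -1; 2 ≥ -1 — holds
At the ends of the range:
x = -10: LHS = (-10) + 2 = -8, RHS = (-10) - 1 = -11; -8 ≥ -11 — holds
x = 10: LHS = 10 + 2 = 12, RHS = 10 - 1 = 9; 12 ≥ 9 — holds
Hence LHS − RHS is never negative, i.e. LHS ≥ RHS throughout, so the relation holds for every integer in [-10, 10].

No counterexample appears in that range.

Answer: 0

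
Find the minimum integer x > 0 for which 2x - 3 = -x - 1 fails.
Testing positive integers:
x = 1: LHS = 2·1 - 3 = -1, RHS = -1 - 1 = -2; -1 = -2 — FAILS  ← smallest positive counterexample

Answer: x = 1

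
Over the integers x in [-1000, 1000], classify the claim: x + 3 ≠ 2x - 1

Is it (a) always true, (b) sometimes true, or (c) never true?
Holds at x = 0: LHS = 0 + 3 = 3, RHS = 2·0 - 1 = -1; 3 ≠ -1 — holds
Fails at x = 4: LHS = 4 + 3 = 7, RHS = 2·4 - 1 = 7; 7 ≠ 7 — FAILS
It is satisfied by some integers in the range but not all.

Answer: Sometimes true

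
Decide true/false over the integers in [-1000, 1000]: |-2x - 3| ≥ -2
An absolute value is never negative, so the left side is ≥ 0 for every x, while the right side is -2. Tightest case in [-1000, 1000] is x = -1:
x = -1: LHS = |-2·(-1) - 3| = |-1| = 1; 1 ≥ -2 — holds
Hence LHS − RHS is never negative, i.e. LHS ≥ RHS throughout, so the relation holds for every integer in [-1000, 1000].

No counterexample exists.

Answer: True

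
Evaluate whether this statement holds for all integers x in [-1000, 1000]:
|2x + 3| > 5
The claim fails at x = 0:
x = 0: LHS = |2·0 + 3| = |3| = 3; 3 > 5 — FAILS

Because a single integer refutes it, the statement is false.

Answer: False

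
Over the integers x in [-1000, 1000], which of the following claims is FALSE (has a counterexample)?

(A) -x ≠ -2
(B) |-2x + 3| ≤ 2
(A) x = 2: -2 ≠ -2 — FAILS
(B) x = 0: LHS = |-2·0 + 3| = |3| = 3; 3 ≤ 2 — FAILS

Answer: Both A and B are false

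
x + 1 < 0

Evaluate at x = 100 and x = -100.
x = 100: LHS = 100 + 1 = 101; 101 < 0 — FAILS
x = -100: LHS = (-100) + 1 = -99; -99 < 0 — holds

Answer: Partially: fails for x = 100, holds for x = -100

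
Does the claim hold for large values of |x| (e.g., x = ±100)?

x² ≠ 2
x = 100: LHS = 100² = 10000; 10000 ≠ 2 — holds
x = -100: LHS = (-100)² = 10000; 10000 ≠ 2 — holds

Answer: Yes, holds for both x = 100 and x = -100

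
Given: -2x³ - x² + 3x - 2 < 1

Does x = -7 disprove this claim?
Substitute x = -7 into the relation:
x = -7: LHS = -2·(-7)³ - (-7)² + 3·(-7) - 2 = 614; 614 < 1 — FAILS

Since the claim fails at x = -7, this value is a counterexample.

Answer: Yes, x = -7 is a counterexample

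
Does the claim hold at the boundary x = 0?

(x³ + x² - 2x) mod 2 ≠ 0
x = 0: LHS = (0³ + 0² - 2·0) mod 2 = 0 mod 2 = 0; 0 ≠ 0 — FAILS

The relation fails at x = 0, so x = 0 is a counterexample.

Answer: No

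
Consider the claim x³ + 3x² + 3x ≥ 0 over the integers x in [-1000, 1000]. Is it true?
The claim fails at x = -1:
x = -1: LHS = (-1)³ + 3·(-1)² + 3·(-1) = -1; -1 ≥ 0 — FAILS

Because a single integer refutes it, the statement is false.

Answer: False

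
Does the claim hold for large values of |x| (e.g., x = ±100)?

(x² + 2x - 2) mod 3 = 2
x = 100: LHS = (100² + 2·100 - 2) mod 3 = 10198 mod 3 = 1; 1 = 2 — FAILS
x = -100: LHS = ((-100)² + 2·(-100) - 2) mod 3 = 9798 mod 3 = 0; 0 = 2 — FAILS

Answer: No, fails for both x = 100 and x = -100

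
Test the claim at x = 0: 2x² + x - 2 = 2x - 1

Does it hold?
x = 0: LHS = 2·0² + 0 - 2 = -2, RHS = 2·0 - 1 = -1; -2 = -1 — FAILS

The relation fails at x = 0, so x = 0 is a counterexample.

Answer: No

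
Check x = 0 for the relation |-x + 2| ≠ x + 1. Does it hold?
x = 0: LHS = |-0 + 2| = |2| = 2, RHS = 0 + 1 = 1; 2 ≠ 1 — holds

The relation is satisfied at x = 0.

Answer: Yes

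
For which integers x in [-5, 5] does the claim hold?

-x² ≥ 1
Over all integers in [-5, 5], LHS − RHS is largest at x = 0, where it equals -1:
x = 0: LHS = -0² = 0; 0 ≥ 1 — FAILS
At the ends of the range:
x = -5: LHS = -(-5)² = -25; -25 ≥ 1 — FAILS
x = 5: LHS = -5² = -25; -25 ≥ 1 — FAILS
Hence LHS − RHS is never zero or positive, i.e. LHS < RHS throughout, so the claimed relation (≥) fails for every integer in [-5, 5].

Answer: None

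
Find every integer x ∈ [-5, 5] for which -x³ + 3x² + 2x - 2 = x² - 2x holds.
Track d = LHS − RHS over the integers in [-5, 5]. Equality would need d = 0, but d changes sign only between consecutive integers, jumping over 0:
x = -2: LHS = -(-2)³ + 3·(-2)² + 2·(-2) - 2 = 14, RHS = (-2)² - 2·(-2) = 8; 14 = 8 — FAILS  (d = 6)
x = -1: LHS = -(-1)³ + 3·(-1)² + 2·(-1) - 2 = 0, RHS = (-1)² - 2·(-1) = 3; 0 = 3 — FAILS  (d = -3)
x = 0: LHS = -0³ + 3·0² + 2·0 - 2 = -2, RHS = 0² - 2·0 = 0; -2 = 0 — FAILS  (d = -2)
x = 1: LHS = -1³ + 3·1² + 2·1 - 2 = 2, RHS = 1² - 2·1 = -1; 2 = -1 — FAILS  (d = 3)
x = 3: LHS = -3³ + 3·3² + 2·3 - 2 = 4, RHS = 3² - 2·3 = 3; 4 = 3 — FAILS  (d = 1)
x = 4: LHS = -4³ + 3·4² + 2·4 - 2 = -10, RHS = 4² - 2·4 = 8; -10 = 8 — FAILS  (d = -18)
Away from these crossings d keeps a constant sign, and checking every integer in [-5, 5] confirms d ≠ 0 throughout. Hence the two sides are never equal, so the claimed relation (=) fails for every integer in [-5, 5].

Answer: None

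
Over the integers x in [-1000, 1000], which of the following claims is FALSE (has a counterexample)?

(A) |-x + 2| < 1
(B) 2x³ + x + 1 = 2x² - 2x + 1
(A) x = 0: LHS = |-0 + 2| = |2| = 2; 2 < 1 — FAILS
(B) x = 1: LHS = 2·1³ + 1 + 1 = 4, RHS = 2·1² - 2·1 + 1 = 1; 4 = 1 — FAILS

Answer: Both A and B are false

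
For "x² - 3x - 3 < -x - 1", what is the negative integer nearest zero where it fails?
Testing negative integers from -1 downward:
x = -1: LHS = (-1)² - 3·(-1) - 3 = 1, RHS = -(-1) - 1 = 0; 1 < 0 — FAILS  ← closest negative counterexample to 0

Answer: x = -1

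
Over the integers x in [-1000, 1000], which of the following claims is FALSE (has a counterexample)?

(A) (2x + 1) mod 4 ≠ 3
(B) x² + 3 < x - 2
(A) x = 1: LHS = (2·1 + 1) mod 4 = 3 mod 4 = 3; 3 ≠ 3 — FAILS
(B) x = 0: LHS = 0² + 3 = 3, RHS = 0 - 2 = -2; 3 < -2 — FAILS

Answer: Both A and B are false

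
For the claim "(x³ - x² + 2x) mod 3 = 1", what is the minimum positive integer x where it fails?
Testing positive integers:
x = 1: LHS = (1³ - 1² + 2·1) mod 3 = 2 mod 3 = 2; 2 = 1 — FAILS  ← smallest positive counterexample

Answer: x = 1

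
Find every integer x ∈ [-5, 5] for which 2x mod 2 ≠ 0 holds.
For a polynomial with integer coefficients, its value mod 2 depends only on x mod 2, so it suffices to check one representative of each residue class, x = 0, 1:
x = 0: LHS = (2·0) mod 2 = 0 mod 2 = 0; 0 ≠ 0 — FAILS
x = 1: LHS = (2·1) mod 2 = 2 mod 2 = 0; 0 ≠ 0 — FAILS
The relation fails in every residue class, so the claimed relation (≠) fails for every integer in [-5, 5].

Answer: None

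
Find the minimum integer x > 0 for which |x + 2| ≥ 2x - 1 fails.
Testing positive integers:
x = 1: LHS = |1 + 2| = |3| = 3, RHS = 2·1 - 1 = 1; 3 ≥ 1 — holds
x = 2: LHS = |2 + 2| = |4| = 4, RHS = 2·2 - 1 = 3; 4 ≥ 3 — holds
x = 3: LHS = |3 + 2| = |5| = 5, RHS = 2·3 - 1 = 5; 5 ≥ 5 — holds
x = 4: LHS = |4 + 2| = |6| = 6, RHS = 2·4 - 1 = 7; 6 ≥ 7 — FAILS  ← smallest positive counterexample

Answer: x = 4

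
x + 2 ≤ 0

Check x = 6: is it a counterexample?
Substitute x = 6 into the relation:
x = 6: LHS = 6 + 2 = 8; 8 ≤ 0 — FAILS

Since the claim fails at x = 6, this value is a counterexample.

Answer: Yes, x = 6 is a counterexample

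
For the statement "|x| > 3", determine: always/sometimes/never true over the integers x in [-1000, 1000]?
Holds at x = 4: LHS = |4| = 4; 4 > 3 — holds
Fails at x = 0: LHS = |0| = 0; 0 > 3 — FAILS
It is satisfied by some integers in the range but not all.

Answer: Sometimes true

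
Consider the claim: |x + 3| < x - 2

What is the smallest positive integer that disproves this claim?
Testing positive integers:
x = 1: LHS = |1 + 3| = |4| = 4, RHS = 1 - 2 = -1; 4 < -1 — FAILS  ← smallest positive counterexample

Answer: x = 1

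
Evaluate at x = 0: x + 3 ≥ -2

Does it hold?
x = 0: LHS = 0 + 3 = 3; 3 ≥ -2 — holds

The relation is satisfied at x = 0.

Answer: Yes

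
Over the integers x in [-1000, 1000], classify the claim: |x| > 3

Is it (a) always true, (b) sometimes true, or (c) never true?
Holds at x = 4: LHS = |4| = 4; 4 > 3 — holds
Fails at x = 0: LHS = |0| = 0; 0 > 3 — FAILS
It is satisfied by some integers in the range but not all.

Answer: Sometimes true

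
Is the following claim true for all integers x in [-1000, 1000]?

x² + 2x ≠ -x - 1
Track d = LHS − RHS over the integers in [-1000, 1000]. Equality would need d = 0, but d changes sign only between consecutive integers, jumping over 0:
x = -3: LHS = (-3)² + 2·(-3) = 3, RHS = -(-3) - 1 = 2; 3 ≠ 2 — holds  (d = 1)
x = -2: LHS = (-2)² + 2·(-2) = 0, RHS = -(-2) - 1 = 1; 0 ≠ 1 — holds  (d = -1)
x = -1: LHS = (-1)² + 2·(-1) = -1, RHS = -(-1) - 1 = 0; -1 ≠ 0 — holds  (d = -1)
x = 0: LHS = 0² + 2·0 = 0, RHS = -0 - 1 = -1; 0 ≠ -1 — holds  (d = 1)
Away from these crossings d keeps a constant sign, and checking every integer in [-1000, 1000] confirms d ≠ 0 throughout. Hence the two sides are never equal, so the relation holds for every integer in [-1000, 1000].

No counterexample exists.

Answer: True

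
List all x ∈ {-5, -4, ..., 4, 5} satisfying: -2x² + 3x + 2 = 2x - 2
Track d = LHS − RHS over the integers in [-5, 5]. Equality would need d = 0, but d changes sign only between consecutive integers, jumping over 0:
x = -2: LHS = -2·(-2)² + 3·(-2) + 2 = -12, RHS = 2·(-2) - 2 = -6; -12 = -6 — FAILS  (d = -6)
x = -1: LHS = -2·(-1)² + 3·(-1) + 2 = -3, RHS = 2·(-1) - 2 = -4; -3 = -4 — FAILS  (d = 1)
x = 1: LHS = -2·1² + 3·1 + 2 = 3, RHS = 2·1 - 2 = 0; 3 = 0 — FAILS  (d = 3)
x = 2: LHS = -2·2² + 3·2 + 2 = 0, RHS = 2·2 - 2 = 2; 0 = 2 — FAILS  (d = -2)
Away from these crossings d keeps a constant sign, and checking every integer in [-5, 5] confirms d ≠ 0 throughout. Hence the two sides are never equal, so the claimed relation (=) fails for every integer in [-5, 5].

Answer: None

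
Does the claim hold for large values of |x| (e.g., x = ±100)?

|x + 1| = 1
x = 100: LHS = |100 + 1| = |101| = 101; 101 = 1 — FAILS
x = -100: LHS = |(-100) + 1| = |-99| = 99; 99 = 1 — FAILS

Answer: No, fails for both x = 100 and x = -100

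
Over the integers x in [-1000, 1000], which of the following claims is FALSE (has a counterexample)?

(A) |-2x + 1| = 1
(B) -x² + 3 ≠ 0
(A) x = -1: LHS = |-2·(-1) + 1| = |3| = 3; 3 = 1 — FAILS

(B) Track d = LHS − RHS over the integers in [-1000, 1000]. Equality would need d = 0, but d changes sign only between consecutive integers, jumping over 0:
x = -2: LHS = -(-2)² + 3 = -1; -1 ≠ 0 — holds  (d = -1)
x = -1: LHS = -(-1)² + 3 = 2; 2 ≠ 0 — holds  (d = 2)
x = 1: LHS = -1² + 3 = 2; 2 ≠ 0 — holds  (d = 2)
x = 2: LHS = -2² + 3 = -1; -1 ≠ 0 — holds  (d = -1)
Away from these crossings d keeps a constant sign, and checking every integer in [-1000, 1000] confirms d ≠ 0 throughout. Hence the two sides are never equal, so the relation holds for every integer in [-1000, 1000].

Only (A) has a counterexample.

Answer: A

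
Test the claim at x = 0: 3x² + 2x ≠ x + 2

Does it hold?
x = 0: LHS = 3·0² + 2·0 = 0, RHS = 0 + 2 = 2; 0 ≠ 2 — holds

The relation is satisfied at x = 0.

Answer: Yes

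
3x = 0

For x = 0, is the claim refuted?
Substitute x = 0 into the relation:
x = 0: LHS = 3·0 = 0; 0 = 0 — holds

The claim holds here, so x = 0 is not a counterexample. (A counterexample exists elsewhere, e.g. x = 1.)

Answer: No, x = 0 is not a counterexample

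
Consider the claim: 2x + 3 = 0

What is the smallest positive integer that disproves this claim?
Testing positive integers:
x = 1: LHS = 2·1 + 3 = 5; 5 = 0 — FAILS  ← smallest positive counterexample

Answer: x = 1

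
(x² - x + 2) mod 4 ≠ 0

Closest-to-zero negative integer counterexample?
Testing negative integers from -1 downward:
x = -1: LHS = ((-1)² - (-1) + 2) mod 4 = 4 mod 4 = 0; 0 ≠ 0 — FAILS  ← closest negative counterexample to 0

Answer: x = -1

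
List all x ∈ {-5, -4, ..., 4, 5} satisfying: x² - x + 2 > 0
Over all integers in [-5, 5], LHS − RHS is smallest at x = 0, where it equals 2:
x = 0: LHS = 0² - 0 + 2 = 2; 2 > 0 — holds
At the ends of the range:
x = -5: LHS = (-5)² - (-5) + 2 = 32; 32 > 0 — holds
x = 5: LHS = 5² - 5 + 2 = 22; 22 > 0 — holds
Hence LHS − RHS is never zero or negative, i.e. LHS > RHS throughout, so the relation holds for every integer in [-5, 5].

Answer: All integers in [-5, 5]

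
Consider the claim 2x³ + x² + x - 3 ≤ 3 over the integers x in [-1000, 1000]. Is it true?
The claim fails at x = 2:
x = 2: LHS = 2·2³ + 2² + 2 - 3 = 19; 19 ≤ 3 — FAILS

Because a single integer refutes it, the statement is false.

Answer: False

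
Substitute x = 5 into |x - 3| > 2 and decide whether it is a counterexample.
Substitute x = 5 into the relation:
x = 5: LHS = |5 - 3| = |2| = 2; 2 > 2 — FAILS

Since the claim fails at x = 5, this value is a counterexample.

Answer: Yes, x = 5 is a counterexample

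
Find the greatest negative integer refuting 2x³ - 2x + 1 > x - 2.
Testing negative integers from -1 downward:
x = -1: LHS = 2·(-1)³ - 2·(-1) + 1 = 1, RHS = (-1) - 2 = -3; 1 > -3 — holds
x = -2: LHS = 2·(-2)³ - 2·(-2) + 1 = -11, RHS = (-2) - 2 = -4; -11 > -4 — FAILS  ← closest negative counterexample to 0

Answer: x = -2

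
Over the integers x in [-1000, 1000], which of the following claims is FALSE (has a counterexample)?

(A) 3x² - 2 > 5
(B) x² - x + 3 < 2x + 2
(A) x = 0: LHS = 3·0² - 2 = -2; -2 > 5 — FAILS
(B) x = 0: LHS = 0² - 0 + 3 = 3, RHS = 2·0 + 2 = 2; 3 < 2 — FAILS

Answer: Both A and B are false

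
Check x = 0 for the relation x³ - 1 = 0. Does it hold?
x = 0: LHS = 0³ - 1 = -1; -1 = 0 — FAILS

The relation fails at x = 0, so x = 0 is a counterexample.

Answer: No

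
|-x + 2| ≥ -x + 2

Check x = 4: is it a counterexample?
Substitute x = 4 into the relation:
x = 4: LHS = |-4 + 2| = |-2| = 2, RHS = -4 + 2 = -2; 2 ≥ -2 — holds

The relation holds at x = 4, so it is not a counterexample.

Answer: No, x = 4 is not a counterexample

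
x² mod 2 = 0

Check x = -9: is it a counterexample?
Substitute x = -9 into the relation:
x = -9: LHS = ((-9)²) mod 2 = 81 mod 2 = 1; 1 = 0 — FAILS

Since the claim fails at x = -9, this value is a counterexample.

Answer: Yes, x = -9 is a counterexample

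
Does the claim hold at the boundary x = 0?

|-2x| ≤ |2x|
x = 0: LHS = |-2·0| = |0| = 0, RHS = |2·0| = |0| = 0; 0 ≤ 0 — holds

The relation is satisfied at x = 0.

Answer: Yes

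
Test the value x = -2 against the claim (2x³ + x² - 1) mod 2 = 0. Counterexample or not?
Substitute x = -2 into the relation:
x = -2: LHS = (2·(-2)³ + (-2)² - 1) mod 2 = (-13) mod 2 = 1; 1 = 0 — FAILS

Since the claim fails at x = -2, this value is a counterexample.

Answer: Yes, x = -2 is a counterexample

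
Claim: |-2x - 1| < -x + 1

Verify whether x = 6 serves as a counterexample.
Substitute x = 6 into the relation:
x = 6: LHS = |-2·6 - 1| = |-13| = 13, RHS = -6 + 1 = -5; 13 < -5 — FAILS

Since the claim fails at x = 6, this value is a counterexample.

Answer: Yes, x = 6 is a counterexample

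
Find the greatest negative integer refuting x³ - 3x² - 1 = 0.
Testing negative integers from -1 downward:
x = -1: LHS = (-1)³ - 3·(-1)² - 1 = -5; -5 = 0 — FAILS  ← closest negative counterexample to 0

Answer: x = -1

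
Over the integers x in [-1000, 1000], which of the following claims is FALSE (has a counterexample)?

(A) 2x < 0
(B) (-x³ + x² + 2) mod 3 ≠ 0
(A) x = 0: LHS = 2·0 = 0; 0 < 0 — FAILS

(B) For a polynomial with integer coefficients, its value mod 3 depends only on x mod 3, so it suffices to check one representative of each residue class, x = 0, 1, 2:
x = 0: LHS = (-0³ + 0² + 2) mod 3 = 2 mod 3 = 2; 2 ≠ 0 — holds
x = 1: LHS = (-1³ + 1² + 2) mod 3 = 2 mod 3 = 2; 2 ≠ 0 — holds
x = 2: LHS = (-2³ + 2² + 2) mod 3 = (-2) mod 3 = 1; 1 ≠ 0 — holds
The relation holds in every residue class, so the relation holds for every integer in [-1000, 1000].

Only (A) has a counterexample.

Answer: A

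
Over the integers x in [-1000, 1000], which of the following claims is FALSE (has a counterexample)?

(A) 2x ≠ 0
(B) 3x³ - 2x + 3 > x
(A) x = 0: LHS = 2·0 = 0; 0 ≠ 0 — FAILS
(B) x = -2: LHS = 3·(-2)³ - 2·(-2) + 3 = -17; -17 > -2 — FAILS

Answer: Both A and B are false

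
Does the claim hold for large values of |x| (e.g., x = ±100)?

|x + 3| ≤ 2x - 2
x = 100: LHS = |100 + 3| = |103| = 103, RHS = 2·100 - 2 = 198; 103 ≤ 198 — holds
x = -100: LHS = |(-100) + 3| = |-97| = 97, RHS = 2·(-100) - 2 = -202; 97 ≤ -202 — FAILS

Answer: Partially: holds for x = 100, fails for x = -100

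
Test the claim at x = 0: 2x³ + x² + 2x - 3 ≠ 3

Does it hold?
x = 0: LHS = 2·0³ + 0² + 2·0 - 3 = -3; -3 ≠ 3 — holds

The relation is satisfied at x = 0.

Answer: Yes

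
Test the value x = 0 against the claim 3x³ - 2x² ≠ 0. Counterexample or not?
Substitute x = 0 into the relation:
x = 0: LHS = 3·0³ - 2·0² = 0; 0 ≠ 0 — FAILS

Since the claim fails at x = 0, this value is a counterexample.

Answer: Yes, x = 0 is a counterexample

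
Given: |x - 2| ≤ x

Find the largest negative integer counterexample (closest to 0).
Testing negative integers from -1 downward:
x = -1: LHS = |(-1) - 2| = |-3| = 3; 3 ≤ -1 — FAILS  ← closest negative counterexample to 0

Answer: x = -1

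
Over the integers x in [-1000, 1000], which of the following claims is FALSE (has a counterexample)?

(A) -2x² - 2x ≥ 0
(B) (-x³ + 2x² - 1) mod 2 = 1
(A) x = 1: LHS = -2·1² - 2·1 = -4; -4 ≥ 0 — FAILS
(B) x = 1: LHS = (-1³ + 2·1² - 1) mod 2 = 0 mod 2 = 0; 0 = 1 — FAILS

Answer: Both A and B are false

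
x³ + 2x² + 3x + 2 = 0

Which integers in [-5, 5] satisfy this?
Holds for: {-1}
Fails for: {-5, -4, -3, -2, 0, 1, 2, 3, 4, 5}

Answer: {-1}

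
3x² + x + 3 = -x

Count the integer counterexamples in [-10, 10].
Counterexamples in [-10, 10]: {-10, -9, -8, -7, -6, -5, -4, -3, -2, -1, 0, 1, 2, 3, 4, 5, 6, 7, 8, 9, 10}.

Counting them gives 21 values.

Answer: 21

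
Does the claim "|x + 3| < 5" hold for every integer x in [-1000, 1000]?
The claim fails at x = 2:
x = 2: LHS = |2 + 3| = |5| = 5; 5 < 5 — FAILS

Because a single integer refutes it, the statement is false.

Answer: False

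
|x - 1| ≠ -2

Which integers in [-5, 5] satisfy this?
An absolute value is never negative, so the left side is ≥ 0 for every x, while the right side is -2. Tightest case in [-5, 5] is x = 1:
x = 1: LHS = |1 - 1| = |0| = 0; 0 ≠ -2 — holds
Hence LHS − RHS is never 0, i.e. the two sides are never equal, so the relation holds for every integer in [-5, 5].

Answer: All integers in [-5, 5]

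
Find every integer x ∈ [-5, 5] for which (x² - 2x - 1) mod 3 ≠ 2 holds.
Holds for: {-5, -2, 1, 4}
Fails for: {-4, -3, -1, 0, 2, 3, 5}

Answer: {-5, -2, 1, 4}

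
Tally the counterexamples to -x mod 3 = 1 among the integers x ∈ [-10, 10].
Counterexamples in [-10, 10]: {-9, -8, -6, -5, -3, -2, 0, 1, 3, 4, 6, 7, 9, 10}.

Counting them gives 14 values.

Answer: 14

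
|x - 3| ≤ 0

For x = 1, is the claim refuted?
Substitute x = 1 into the relation:
x = 1: LHS = |1 - 3| = |-2| = 2; 2 ≤ 0 — FAILS

Since the claim fails at x = 1, this value is a counterexample.

Answer: Yes, x = 1 is a counterexample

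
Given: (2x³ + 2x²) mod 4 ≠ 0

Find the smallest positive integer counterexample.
Testing positive integers:
x = 1: LHS = (2·1³ + 2·1²) mod 4 = 4 mod 4 = 0; 0 ≠ 0 — FAILS  ← smallest positive counterexample

Answer: x = 1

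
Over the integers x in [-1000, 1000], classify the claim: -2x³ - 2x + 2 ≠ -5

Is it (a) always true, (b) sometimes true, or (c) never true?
Track d = LHS − RHS over the integers in [-1000, 1000]. Equality would need d = 0, but d changes sign only between consecutive integers, jumping over 0:
x = 1: LHS = -2·1³ - 2·1 + 2 = -2; -2 ≠ -5 — holds  (d = 3)
x = 2: LHS = -2·2³ - 2·2 + 2 = -18; -18 ≠ -5 — holds  (d = -13)
Away from these crossings d keeps a constant sign, and checking every integer in [-1000, 1000] confirms d ≠ 0 throughout. Hence the two sides are never equal, so the relation holds for every integer in [-1000, 1000].

No counterexample exists.

Answer: Always true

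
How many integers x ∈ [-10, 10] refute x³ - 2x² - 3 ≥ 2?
Counterexamples in [-10, 10]: {-10, -9, -8, -7, -6, -5, -4, -3, -2, -1, 0, 1, 2}.

Counting them gives 13 values.

Answer: 13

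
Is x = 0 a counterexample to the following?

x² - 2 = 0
Substitute x = 0 into the relation:
x = 0: LHS = 0² - 2 = -2; -2 = 0 — FAILS

Since the claim fails at x = 0, this value is a counterexample.

Answer: Yes, x = 0 is a counterexample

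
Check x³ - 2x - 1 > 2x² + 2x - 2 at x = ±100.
x = 100: LHS = 100³ - 2·100 - 1 = 999799, RHS = 2·100² + 2·100 - 2 = 20198; 999799 > 20198 — holds
x = -100: LHS = (-100)³ - 2·(-100) - 1 = -999801, RHS = 2·(-100)² + 2·(-100) - 2 = 19798; -999801 > 19798 — FAILS

Answer: Partially: holds for x = 100, fails for x = -100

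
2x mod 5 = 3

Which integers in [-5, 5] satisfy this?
Holds for: {-1, 4}
Fails for: {-5, -4, -3, -2, 0, 1, 2, 3, 5}

Answer: {-1, 4}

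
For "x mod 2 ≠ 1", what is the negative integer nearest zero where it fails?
Testing negative integers from -1 downward:
x = -1: LHS = (-1) mod 2 = 1; 1 ≠ 1 — FAILS  ← closest negative counterexample to 0

Answer: x = -1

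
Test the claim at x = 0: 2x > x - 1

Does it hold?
x = 0: LHS = 2·0 = 0, RHS = 0 - 1 = -1; 0 > -1 — holds

The relation is satisfied at x = 0.

Answer: Yes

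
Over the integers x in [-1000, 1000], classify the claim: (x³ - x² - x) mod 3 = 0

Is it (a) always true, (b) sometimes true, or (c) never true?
Holds at x = 0: LHS = (0³ - 0² - 0) mod 3 = 0 mod 3 = 0; 0 = 0 — holds
Fails at x = 1: LHS = (1³ - 1² - 1) mod 3 = (-1) mod 3 = 2; 2 = 0 — FAILS
It is satisfied by some integers in the range but not all.

Answer: Sometimes true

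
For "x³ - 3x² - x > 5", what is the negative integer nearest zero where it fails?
Testing negative integers from -1 downward:
x = -1: LHS = (-1)³ - 3·(-1)² - (-1) = -3; -3 > 5 — FAILS  ← closest negative counterexample to 0

Answer: x = -1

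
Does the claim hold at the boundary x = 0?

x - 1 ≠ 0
x = 0: LHS = 0 - 1 = -1; -1 ≠ 0 — holds

The relation is satisfied at x = 0.

Answer: Yes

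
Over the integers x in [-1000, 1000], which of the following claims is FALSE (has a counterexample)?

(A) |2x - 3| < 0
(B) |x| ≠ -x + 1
(A) x = 0: LHS = |2·0 - 3| = |-3| = 3; 3 < 0 — FAILS

(B) Track d = LHS − RHS over the integers in [-1000, 1000]. Equality would need d = 0, but d changes sign only between consecutive integers, jumping over 0:
x = 0: LHS = |0| = 0, RHS = -0 + 1 = 1; 0 ≠ 1 — holds  (d = -1)
x = 1: LHS = |1| = 1, RHS = -1 + 1 = 0; 1 ≠ 0 — holds  (d = 1)
Away from these crossings d keeps a constant sign, and checking every integer in [-1000, 1000] confirms d ≠ 0 throughout. Hence the two sides are never equal, so the relation holds for every integer in [-1000, 1000].

Only (A) has a counterexample.

Answer: A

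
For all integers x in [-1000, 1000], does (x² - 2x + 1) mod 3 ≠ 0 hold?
The claim fails at x = 1:
x = 1: LHS = (1² - 2·1 + 1) mod 3 = 0 mod 3 = 0; 0 ≠ 0 — FAILS

Because a single integer refutes it, the statement is false.

Answer: False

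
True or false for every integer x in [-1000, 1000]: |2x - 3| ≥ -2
An absolute value is never negative, so the left side is ≥ 0 for every x, while the right side is -2. Tightest case in [-1000, 1000] is x = 1:
x = 1: LHS = |2·1 - 3| = |-1| = 1; 1 ≥ -2 — holds
Hence LHS − RHS is never negative, i.e. LHS ≥ RHS throughout, so the relation holds for every integer in [-1000, 1000].

No counterexample exists.

Answer: True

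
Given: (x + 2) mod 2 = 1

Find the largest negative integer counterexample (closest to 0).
Testing negative integers from -1 downward:
x = -1: LHS = ((-1) + 2) mod 2 = 1 mod 2 = 1; 1 = 1 — holds
x = -2: LHS = ((-2) + 2) mod 2 = 0 mod 2 = 0; 0 = 1 — FAILS  ← closest negative counterexample to 0

Answer: x = -2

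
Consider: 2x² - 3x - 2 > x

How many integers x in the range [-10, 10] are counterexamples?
Counterexamples in [-10, 10]: {0, 1, 2}.

Counting them gives 3 values.

Answer: 3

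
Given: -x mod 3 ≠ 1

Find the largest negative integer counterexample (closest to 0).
Testing negative integers from -1 downward:
x = -1: LHS = (-(-1)) mod 3 = 1 mod 3 = 1; 1 ≠ 1 — FAILS  ← closest negative counterexample to 0

Answer: x = -1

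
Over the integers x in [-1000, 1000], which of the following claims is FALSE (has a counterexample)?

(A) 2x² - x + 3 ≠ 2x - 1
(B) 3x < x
(A) Over all integers in [-1000, 1000], LHS − RHS is always positive; it is smallest at x = 1, where it equals 3:
x = 1: LHS = 2·1² - 1 + 3 = 4, RHS = 2·1 - 1 = 1; 4 ≠ 1 — holds
At the ends of the range:
x = -1000: LHS = 2·(-1000)² - (-1000) + 3 = 2001003, RHS = 2·(-1000) - 1 = -2001; 2001003 ≠ -2001 — holds
x = 1000: LHS = 2·1000² - 1000 + 3 = 1999003, RHS = 2·1000 - 1 = 1999; 1999003 ≠ 1999 — holds
Hence LHS − RHS is never 0, i.e. the two sides are never equal, so the relation holds for every integer in [-1000, 1000].

(B) x = 0: LHS = 3·0 = 0; 0 < 0 — FAILS

Only (B) has a counterexample.

Answer: B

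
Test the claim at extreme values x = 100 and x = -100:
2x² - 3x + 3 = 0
x = 100: LHS = 2·100² - 3·100 + 3 = 19703; 19703 = 0 — FAILS
x = -100: LHS = 2·(-100)² - 3·(-100) + 3 = 20303; 20303 = 0 — FAILS

Answer: No, fails for both x = 100 and x = -100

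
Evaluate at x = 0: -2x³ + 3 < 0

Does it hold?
x = 0: LHS = -2·0³ + 3 = 3; 3 < 0 — FAILS

The relation fails at x = 0, so x = 0 is a counterexample.

Answer: No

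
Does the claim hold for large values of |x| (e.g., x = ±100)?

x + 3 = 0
x = 100: LHS = 100 + 3 = 103; 103 = 0 — FAILS
x = -100: LHS = (-100) + 3 = -97; -97 = 0 — FAILS

Answer: No, fails for both x = 100 and x = -100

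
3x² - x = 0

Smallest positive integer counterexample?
Testing positive integers:
x = 1: LHS = 3·1² - 1 = 2; 2 = 0 — FAILS  ← smallest positive counterexample

Answer: x = 1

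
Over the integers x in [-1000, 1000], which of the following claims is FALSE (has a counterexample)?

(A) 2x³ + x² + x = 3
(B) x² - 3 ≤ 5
(A) x = 0: LHS = 2·0³ + 0² + 0 = 0; 0 = 3 — FAILS
(B) x = 3: LHS = 3² - 3 = 6; 6 ≤ 5 — FAILS

Answer: Both A and B are false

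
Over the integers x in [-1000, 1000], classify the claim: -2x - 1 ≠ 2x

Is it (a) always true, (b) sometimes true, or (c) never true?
Track d = LHS − RHS over the integers in [-1000, 1000]. Equality would need d = 0, but d changes sign only between consecutive integers, jumping over 0:
x = -1: LHS = -2·(-1) - 1 = 1, RHS = 2·(-1) = -2; 1 ≠ -2 — holds  (d = 3)
x = 0: LHS = -2·0 - 1 = -1, RHS = 2·0 = 0; -1 ≠ 0 — holds  (d = -1)
Away from these crossings d keeps a constant sign, and checking every integer in [-1000, 1000] confirms d ≠ 0 throughout. Hence the two sides are never equal, so the relation holds for every integer in [-1000, 1000].

No counterexample exists.

Answer: Always true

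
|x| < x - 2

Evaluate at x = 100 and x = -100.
x = 100: LHS = |100| = 100, RHS = 100 - 2 = 98; 100 < 98 — FAILS
x = -100: LHS = |-100| = 100, RHS = (-100) - 2 = -102; 100 < -102 — FAILS

Answer: No, fails for both x = 100 and x = -100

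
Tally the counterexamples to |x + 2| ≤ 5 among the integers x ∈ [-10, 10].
Counterexamples in [-10, 10]: {-10, -9, -8, 4, 5, 6, 7, 8, 9, 10}.

Counting them gives 10 values.

Answer: 10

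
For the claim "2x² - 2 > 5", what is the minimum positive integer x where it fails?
Testing positive integers:
x = 1: LHS = 2·1² - 2 = 0; 0 > 5 — FAILS  ← smallest positive counterexample

Answer: x = 1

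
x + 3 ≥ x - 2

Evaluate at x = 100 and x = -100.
x = 100: LHS = 100 + 3 = 103, RHS = 100 - 2 = 98; 103 ≥ 98 — holds
x = -100: LHS = (-100) + 3 = -97, RHS = (-100) - 2 = -102; -97 ≥ -102 — holds

Answer: Yes, holds for both x = 100 and x = -100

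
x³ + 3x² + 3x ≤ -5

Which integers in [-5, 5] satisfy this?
Holds for: {-5, -4, -3}
Fails for: {-2, -1, 0, 1, 2, 3, 4, 5}

Answer: {-5, -4, -3}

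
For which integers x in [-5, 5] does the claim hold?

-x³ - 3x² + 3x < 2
Holds for: {-3, -2, -1, 0, 1, 2, 3, 4, 5}
Fails for: {-5, -4}

Answer: {-3, -2, -1, 0, 1, 2, 3, 4, 5}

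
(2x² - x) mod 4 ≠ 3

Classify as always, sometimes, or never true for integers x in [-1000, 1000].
Holds at x = 0: LHS = (2·0² - 0) mod 4 = 0 mod 4 = 0; 0 ≠ 3 — holds
Fails at x = -1: LHS = (2·(-1)² - (-1)) mod 4 = 3 mod 4 = 3; 3 ≠ 3 — FAILS
It is satisfied by some integers in the range but not all.

Answer: Sometimes true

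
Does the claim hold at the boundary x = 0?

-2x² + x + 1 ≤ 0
x = 0: LHS = -2·0² + 0 + 1 = 1; 1 ≤ 0 — FAILS

The relation fails at x = 0, so x = 0 is a counterexample.

Answer: No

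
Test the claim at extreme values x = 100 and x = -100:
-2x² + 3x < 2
x = 100: LHS = -2·100² + 3·100 = -19700; -19700 < 2 — holds
x = -100: LHS = -2·(-100)² + 3·(-100) = -20300; -20300 < 2 — holds

Answer: Yes, holds for both x = 100 and x = -100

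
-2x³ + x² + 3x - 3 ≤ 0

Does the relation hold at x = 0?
x = 0: LHS = -2·0³ + 0² + 3·0 - 3 = -3; -3 ≤ 0 — holds

The relation is satisfied at x = 0.

Answer: Yes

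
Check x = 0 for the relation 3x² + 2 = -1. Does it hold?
x = 0: LHS = 3·0² + 2 = 2; 2 = -1 — FAILS

The relation fails at x = 0, so x = 0 is a counterexample.

Answer: No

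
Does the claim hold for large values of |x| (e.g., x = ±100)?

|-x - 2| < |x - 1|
x = 100: LHS = |-100 - 2| = |-102| = 102, RHS = |100 - 1| = |99| = 99; 102 < 99 — FAILS
x = -100: LHS = |-(-100) - 2| = |98| = 98, RHS = |(-100) - 1| = |-101| = 101; 98 < 101 — holds

Answer: Partially: fails for x = 100, holds for x = -100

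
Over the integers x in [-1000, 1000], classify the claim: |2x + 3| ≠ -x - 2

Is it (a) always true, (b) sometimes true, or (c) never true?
Over all integers in [-1000, 1000], LHS − RHS is always positive; it is smallest at x = -2, where it equals 1:
x = -2: LHS = |2·(-2) + 3| = |-1| = 1, RHS = -(-2) - 2 = 0; 1 ≠ 0 — holds
At the ends of the range:
x = -1000: LHS = |2·(-1000) + 3| = |-1997| = 1997, RHS = -(-1000) - 2 = 998; 1997 ≠ 998 — holds
x = 1000: LHS = |2·1000 + 3| = |2003| = 2003, RHS = -1000 - 2 = -1002; 2003 ≠ -1002 — holds
Hence LHS − RHS is never 0, i.e. the two sides are never equal, so the relation holds for every integer in [-1000, 1000].

No counterexample exists.

Answer: Always true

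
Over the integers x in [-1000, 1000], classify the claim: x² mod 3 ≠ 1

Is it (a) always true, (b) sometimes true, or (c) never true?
Holds at x = 0: LHS = (0²) mod 3 = 0 mod 3 = 0; 0 ≠ 1 — holds
Fails at x = 1: LHS = (1²) mod 3 = 1 mod 3 = 1; 1 ≠ 1 — FAILS
It is satisfied by some integers in the range but not all.

Answer: Sometimes true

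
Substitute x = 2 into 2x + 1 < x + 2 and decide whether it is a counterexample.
Substitute x = 2 into the relation:
x = 2: LHS = 2·2 + 1 = 5, RHS = 2 + 2 = 4; 5 < 4 — FAILS

Since the claim fails at x = 2, this value is a counterexample.

Answer: Yes, x = 2 is a counterexample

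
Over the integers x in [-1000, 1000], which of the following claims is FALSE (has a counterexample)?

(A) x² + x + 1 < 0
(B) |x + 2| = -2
(A) x = 0: LHS = 0² + 0 + 1 = 1; 1 < 0 — FAILS
(B) x = 0: LHS = |0 + 2| = |2| = 2; 2 = -2 — FAILS

Answer: Both A and B are false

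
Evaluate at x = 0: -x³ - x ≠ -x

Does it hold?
x = 0: LHS = -0³ - 0 = 0, RHS = -0 = 0; 0 ≠ 0 — FAILS

The relation fails at x = 0, so x = 0 is a counterexample.

Answer: No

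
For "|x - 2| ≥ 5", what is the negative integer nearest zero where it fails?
Testing negative integers from -1 downward:
x = -1: LHS = |(-1) - 2| = |-3| = 3; 3 ≥ 5 — FAILS  ← closest negative counterexample to 0

Answer: x = -1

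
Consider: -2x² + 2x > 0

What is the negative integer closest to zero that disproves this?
Testing negative integers from -1 downward:
x = -1: LHS = -2·(-1)² + 2·(-1) = -4; -4 > 0 — FAILS  ← closest negative counterexample to 0

Answer: x = -1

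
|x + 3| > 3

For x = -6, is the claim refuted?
Substitute x = -6 into the relation:
x = -6: LHS = |(-6) + 3| = |-3| = 3; 3 > 3 — FAILS

Since the claim fails at x = -6, this value is a counterexample.

Answer: Yes, x = -6 is a counterexample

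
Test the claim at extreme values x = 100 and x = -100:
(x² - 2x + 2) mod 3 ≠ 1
x = 100: LHS = (100² - 2·100 + 2) mod 3 = 9802 mod 3 = 1; 1 ≠ 1 — FAILS
x = -100: LHS = ((-100)² - 2·(-100) + 2) mod 3 = 10202 mod 3 = 2; 2 ≠ 1 — holds

Answer: Partially: fails for x = 100, holds for x = -100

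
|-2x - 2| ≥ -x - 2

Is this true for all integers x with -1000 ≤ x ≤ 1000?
Over all integers in [-1000, 1000], LHS − RHS is smallest at x = -1, where it equals 1:
x = -1: LHS = |-2·(-1) - 2| = |0| = 0, RHS = -(-1) - 2 = -1; 0 ≥ -1 — holds
At the ends of the range:
x = -1000: LHS = |-2·(-1000) - 2| = |1998| = 1998, RHS = -(-1000) - 2 = 998; 1998 ≥ 998 — holds
x = 1000: LHS = |-2·1000 - 2| = |-2002| = 2002, RHS = -1000 - 2 = -1002; 2002 ≥ -1002 — holds
Hence LHS − RHS is never negative, i.e. LHS ≥ RHS throughout, so the relation holds for every integer in [-1000, 1000].

No counterexample exists.

Answer: True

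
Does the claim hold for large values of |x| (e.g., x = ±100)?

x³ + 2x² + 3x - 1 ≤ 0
x = 100: LHS = 100³ + 2·100² + 3·100 - 1 = 1020299; 1020299 ≤ 0 — FAILS
x = -100: LHS = (-100)³ + 2·(-100)² + 3·(-100) - 1 = -980301; -980301 ≤ 0 — holds

Answer: Partially: fails for x = 100, holds for x = -100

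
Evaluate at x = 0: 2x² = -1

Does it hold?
x = 0: LHS = 2·0² = 0; 0 = -1 — FAILS

The relation fails at x = 0, so x = 0 is a counterexample.

Answer: No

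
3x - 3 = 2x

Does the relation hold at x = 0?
x = 0: LHS = 3·0 - 3 = -3, RHS = 2·0 = 0; -3 = 0 — FAILS

The relation fails at x = 0, so x = 0 is a counterexample.

Answer: No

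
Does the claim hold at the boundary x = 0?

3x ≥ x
x = 0: LHS = 3·0 = 0; 0 ≥ 0 — holds

The relation is satisfied at x = 0.

Answer: Yes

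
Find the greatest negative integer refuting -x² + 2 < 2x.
Testing negative integers from -1 downward:
x = -1: LHS = -(-1)² + 2 = 1, RHS = 2·(-1) = -2; 1 < -2 — FAILS  ← closest negative counterexample to 0

Answer: x = -1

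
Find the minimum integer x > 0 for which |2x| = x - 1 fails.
Testing positive integers:
x = 1: LHS = |2·1| = |2| = 2, RHS = 1 - 1 = 0; 2 = 0 — FAILS  ← smallest positive counterexample

Answer: x = 1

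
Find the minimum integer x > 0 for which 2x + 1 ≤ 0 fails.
Testing positive integers:
x = 1: LHS = 2·1 + 1 = 3; 3 ≤ 0 — FAILS  ← smallest positive counterexample

Answer: x = 1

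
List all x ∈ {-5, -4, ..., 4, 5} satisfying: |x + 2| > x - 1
Over all integers in [-5, 5], LHS − RHS is smallest at x = 0, where it equals 3:
x = 0: LHS = |0 + 2| = |2| = 2, RHS = 0 - 1 = -1; 2 > -1 — holds
At the ends of the range:
x = -5: LHS = |(-5) + 2| = |-3| = 3, RHS = (-5) - 1 = -6; 3 > -6 — holds
x = 5: LHS = |5 + 2| = |7| = 7, RHS = 5 - 1 = 4; 7 > 4 — holds
Hence LHS − RHS is never zero or negative, i.e. LHS > RHS throughout, so the relation holds for every integer in [-5, 5].

Answer: All integers in [-5, 5]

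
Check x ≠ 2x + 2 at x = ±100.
x = 100: RHS = 2·100 + 2 = 202; 100 ≠ 202 — holds
x = -100: RHS = 2·(-100) + 2 = -198; -100 ≠ -198 — holds

Answer: Yes, holds for both x = 100 and x = -100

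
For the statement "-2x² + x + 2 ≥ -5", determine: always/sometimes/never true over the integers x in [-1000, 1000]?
Holds at x = 0: LHS = -2·0² + 0 + 2 = 2; 2 ≥ -5 — holds
Fails at x = -2: LHS = -2·(-2)² + (-2) + 2 = -8; -8 ≥ -5 — FAILS
It is satisfied by some integers in the range but not all.

Answer: Sometimes true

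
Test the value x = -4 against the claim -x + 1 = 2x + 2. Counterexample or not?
Substitute x = -4 into the relation:
x = -4: LHS = -(-4) + 1 = 5, RHS = 2·(-4) + 2 = -6; 5 = -6 — FAILS

Since the claim fails at x = -4, this value is a counterexample.

Answer: Yes, x = -4 is a counterexample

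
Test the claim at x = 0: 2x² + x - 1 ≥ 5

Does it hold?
x = 0: LHS = 2·0² + 0 - 1 = -1; -1 ≥ 5 — FAILS

The relation fails at x = 0, so x = 0 is a counterexample.

Answer: No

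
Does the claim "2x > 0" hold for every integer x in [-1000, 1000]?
The claim fails at x = 0:
x = 0: LHS = 2·0 = 0; 0 > 0 — FAILS

Because a single integer refutes it, the statement is false.

Answer: False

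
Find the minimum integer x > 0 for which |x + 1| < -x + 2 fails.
Testing positive integers:
x = 1: LHS = |1 + 1| = |2| = 2, RHS = -1 + 2 = 1; 2 < 1 — FAILS  ← smallest positive counterexample

Answer: x = 1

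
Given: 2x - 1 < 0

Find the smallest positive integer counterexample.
Testing positive integers:
x = 1: LHS = 2·1 - 1 = 1; 1 < 0 — FAILS  ← smallest positive counterexample

Answer: x = 1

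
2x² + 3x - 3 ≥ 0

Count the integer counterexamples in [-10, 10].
Counterexamples in [-10, 10]: {-2, -1, 0}.

Counting them gives 3 values.

Answer: 3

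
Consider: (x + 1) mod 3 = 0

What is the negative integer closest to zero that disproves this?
Testing negative integers from -1 downward:
x = -1: LHS = ((-1) + 1) mod 3 = 0 mod 3 = 0; 0 = 0 — holds
x = -2: LHS = ((-2) + 1) mod 3 = (-1) mod 3 = 2; 2 = 0 — FAILS  ← closest negative counterexample to 0

Answer: x = -2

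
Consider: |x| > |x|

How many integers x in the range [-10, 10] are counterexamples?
Counterexamples in [-10, 10]: {-10, -9, -8, -7, -6, -5, -4, -3, -2, -1, 0, 1, 2, 3, 4, 5, 6, 7, 8, 9, 10}.

Counting them gives 21 values.

Answer: 21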